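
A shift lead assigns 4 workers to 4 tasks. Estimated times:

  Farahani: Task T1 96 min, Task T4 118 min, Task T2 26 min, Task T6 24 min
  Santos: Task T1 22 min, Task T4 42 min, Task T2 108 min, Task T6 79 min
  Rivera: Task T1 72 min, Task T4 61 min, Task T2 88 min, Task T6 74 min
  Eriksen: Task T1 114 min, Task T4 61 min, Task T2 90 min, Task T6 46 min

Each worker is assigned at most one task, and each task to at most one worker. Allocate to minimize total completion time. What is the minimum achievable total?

Optimal: Farahani→Task T2 (26 min), Santos→Task T1 (22 min), Rivera→Task T4 (61 min), Eriksen→Task T6 (46 min) — total 26+22+61+46 = 155 min.
Row-greedy (each worker in turn takes its cheapest remaining task) gives 197 min, worse by 42.

Min total: 155 min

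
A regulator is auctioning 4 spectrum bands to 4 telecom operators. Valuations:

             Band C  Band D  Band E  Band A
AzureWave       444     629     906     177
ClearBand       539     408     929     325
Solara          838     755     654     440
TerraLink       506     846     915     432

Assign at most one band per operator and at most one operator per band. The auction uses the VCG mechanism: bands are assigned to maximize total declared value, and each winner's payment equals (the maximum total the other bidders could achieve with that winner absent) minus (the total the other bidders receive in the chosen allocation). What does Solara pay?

Efficient allocation: AzureWave→Band E ($906M), ClearBand→Band A ($325M), Solara→Band C ($838M), TerraLink→Band D ($846M); total welfare W = $2915M.
Solara receives Band C at value $838M, so the others get W − 838 = $2077M.
Without Solara: best allocation of the remaining 3 bidders over all 4 bands is AzureWave→Band E ($906M), ClearBand→Band C ($539M), TerraLink→Band D ($846M), total $2291M.
VCG payment = (others' best without Solara) − (others' welfare with Solara) = 2291 − 2077 = $214M.

Solara pays $214M.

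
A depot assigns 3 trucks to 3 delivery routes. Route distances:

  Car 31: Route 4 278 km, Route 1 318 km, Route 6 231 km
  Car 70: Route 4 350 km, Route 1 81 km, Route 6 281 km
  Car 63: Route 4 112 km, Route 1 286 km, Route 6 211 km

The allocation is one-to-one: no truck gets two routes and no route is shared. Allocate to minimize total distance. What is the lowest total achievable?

Min total: 424 km

This is a one-to-one assignment (minimum-cost bipartite matching).
Optimal: Car 31→Route 6 (231 km), Car 70→Route 1 (81 km), Car 63→Route 4 (112 km) — total 231+81+112 = 424 km.
Checked against all permutations: 424 km is optimal.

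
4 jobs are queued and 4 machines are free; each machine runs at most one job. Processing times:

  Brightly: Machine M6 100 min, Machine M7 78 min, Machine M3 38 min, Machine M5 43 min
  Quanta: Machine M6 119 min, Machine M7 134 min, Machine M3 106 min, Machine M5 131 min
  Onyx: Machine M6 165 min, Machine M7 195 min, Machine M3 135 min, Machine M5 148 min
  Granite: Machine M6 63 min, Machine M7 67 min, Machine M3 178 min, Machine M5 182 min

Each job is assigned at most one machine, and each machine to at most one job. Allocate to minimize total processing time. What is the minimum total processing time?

This is a one-to-one assignment (minimum-cost bipartite matching).
Optimal: Brightly→Machine M5 (43 min), Quanta→Machine M6 (119 min), Onyx→Machine M3 (135 min), Granite→Machine M7 (67 min) — total 43+119+135+67 = 364 min.
Column-greedy (each machine in turn goes to its cheapest remaining job) gives 395 min, worse by 31.

Minimum total: 364 min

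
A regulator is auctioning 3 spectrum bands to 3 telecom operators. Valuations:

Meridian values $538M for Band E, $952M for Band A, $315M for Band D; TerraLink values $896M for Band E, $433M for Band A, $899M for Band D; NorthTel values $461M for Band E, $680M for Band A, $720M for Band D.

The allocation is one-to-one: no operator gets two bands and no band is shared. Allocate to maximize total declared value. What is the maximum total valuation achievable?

Max total: $2568M

This is a one-to-one assignment (maximum-weight bipartite matching).
Optimal: Meridian→Band A ($952M), TerraLink→Band E ($896M), NorthTel→Band D ($720M) — total 952+896+720 = $2568M.
Row-greedy (each operator in turn takes its best remaining band) gives $2312M, worse by 256.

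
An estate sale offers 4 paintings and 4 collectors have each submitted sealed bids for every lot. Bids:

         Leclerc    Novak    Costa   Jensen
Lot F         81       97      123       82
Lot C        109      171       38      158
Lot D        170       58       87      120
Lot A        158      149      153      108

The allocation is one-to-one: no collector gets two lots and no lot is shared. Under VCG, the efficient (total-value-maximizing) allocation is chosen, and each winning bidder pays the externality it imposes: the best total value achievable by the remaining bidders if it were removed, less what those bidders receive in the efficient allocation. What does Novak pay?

Efficient allocation: Leclerc→Lot D ($170), Novak→Lot A ($149), Costa→Lot F ($123), Jensen→Lot C ($158); total welfare W = $600.
Novak receives Lot A at value $149, so the others get W − 149 = $451.
Without Novak: best allocation of the remaining 3 bidders over all 4 lots is Leclerc→Lot D ($170), Costa→Lot A ($153), Jensen→Lot C ($158), total $481.
VCG payment = (others' best without Novak) − (others' welfare with Novak) = 481 − 451 = $30.

Novak pays $30.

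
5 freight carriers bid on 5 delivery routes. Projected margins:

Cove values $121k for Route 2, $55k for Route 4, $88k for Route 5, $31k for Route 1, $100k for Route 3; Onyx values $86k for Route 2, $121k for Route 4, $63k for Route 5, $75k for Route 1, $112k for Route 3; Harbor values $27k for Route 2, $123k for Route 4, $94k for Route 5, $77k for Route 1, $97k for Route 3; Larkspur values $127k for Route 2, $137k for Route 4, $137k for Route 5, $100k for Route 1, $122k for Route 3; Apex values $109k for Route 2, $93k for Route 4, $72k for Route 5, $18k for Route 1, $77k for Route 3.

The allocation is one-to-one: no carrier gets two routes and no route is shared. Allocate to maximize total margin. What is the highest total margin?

Maximum total: $544k

Optimal: Cove→Route 3 ($100k), Onyx→Route 4 ($121k), Harbor→Route 1 ($77k), Larkspur→Route 5 ($137k), Apex→Route 2 ($109k) — total 100+121+77+137+109 = $544k.
Row-greedy (each carrier in turn takes its best remaining route) gives $494k, worse by 50.
Checked against all permutations: $544k is optimal.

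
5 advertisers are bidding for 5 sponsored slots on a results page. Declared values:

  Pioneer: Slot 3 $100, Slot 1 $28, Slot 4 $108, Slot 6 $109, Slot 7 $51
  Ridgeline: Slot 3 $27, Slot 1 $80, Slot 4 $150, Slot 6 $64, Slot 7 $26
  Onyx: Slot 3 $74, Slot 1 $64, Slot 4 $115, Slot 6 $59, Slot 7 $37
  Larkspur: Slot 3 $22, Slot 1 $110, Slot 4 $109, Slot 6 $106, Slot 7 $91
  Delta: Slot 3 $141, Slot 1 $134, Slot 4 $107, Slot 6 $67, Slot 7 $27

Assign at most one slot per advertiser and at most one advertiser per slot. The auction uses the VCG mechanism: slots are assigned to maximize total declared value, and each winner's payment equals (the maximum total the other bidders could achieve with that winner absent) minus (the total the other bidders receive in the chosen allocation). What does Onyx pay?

Onyx pays $26.

Efficient allocation: Pioneer→Slot 6 ($109), Ridgeline→Slot 4 ($150), Onyx→Slot 3 ($74), Larkspur→Slot 7 ($91), Delta→Slot 1 ($134); total welfare W = $558.
Onyx receives Slot 3 at value $74, so the others get W − 74 = $484.
Without Onyx: best allocation of the remaining 4 bidders over all 5 slots is Pioneer→Slot 6 ($109), Ridgeline→Slot 4 ($150), Larkspur→Slot 1 ($110), Delta→Slot 3 ($141), total $510.
VCG payment = (others' best without Onyx) − (others' welfare with Onyx) = 510 − 484 = $26.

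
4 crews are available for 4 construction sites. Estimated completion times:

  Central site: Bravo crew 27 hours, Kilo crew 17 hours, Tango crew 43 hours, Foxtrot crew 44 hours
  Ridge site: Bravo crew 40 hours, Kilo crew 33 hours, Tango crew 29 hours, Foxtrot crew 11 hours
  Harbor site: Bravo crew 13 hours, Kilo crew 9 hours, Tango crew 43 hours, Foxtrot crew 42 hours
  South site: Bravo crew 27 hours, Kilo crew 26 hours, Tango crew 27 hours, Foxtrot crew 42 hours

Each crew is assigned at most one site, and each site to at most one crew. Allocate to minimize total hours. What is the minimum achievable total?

Minimum total: 68 hours

Optimal: Bravo crew→Harbor site (13 hours), Kilo crew→Central site (17 hours), Tango crew→South site (27 hours), Foxtrot crew→Ridge site (11 hours) — total 13+17+27+11 = 68 hours.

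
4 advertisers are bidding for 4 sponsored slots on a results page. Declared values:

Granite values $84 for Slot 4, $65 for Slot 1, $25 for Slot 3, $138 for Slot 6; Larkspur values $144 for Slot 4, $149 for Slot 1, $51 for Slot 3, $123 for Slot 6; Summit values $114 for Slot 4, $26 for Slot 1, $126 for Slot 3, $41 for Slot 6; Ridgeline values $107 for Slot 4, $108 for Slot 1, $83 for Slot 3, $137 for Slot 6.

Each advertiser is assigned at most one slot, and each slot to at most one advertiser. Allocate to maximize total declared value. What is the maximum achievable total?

Max total: $520

Optimal: Granite→Slot 6 ($138), Larkspur→Slot 1 ($149), Summit→Slot 3 ($126), Ridgeline→Slot 4 ($107) — total 138+149+126+107 = $520.
Column-greedy (each slot in turn goes to its best remaining advertiser) gives $516, worse by 4.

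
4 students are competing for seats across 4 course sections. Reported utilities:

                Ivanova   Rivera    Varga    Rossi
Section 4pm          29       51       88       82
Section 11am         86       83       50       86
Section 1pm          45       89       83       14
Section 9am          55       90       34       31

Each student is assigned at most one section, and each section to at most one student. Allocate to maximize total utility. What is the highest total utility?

Maximum total: 341 points

Treat this as an assignment problem: match each student to one section.
Optimal: Ivanova→Section 11am (86 points), Rivera→Section 9am (90 points), Varga→Section 1pm (83 points), Rossi→Section 4pm (82 points) — total 86+90+83+82 = 341 points.
Max-entry greedy (repeatedly take the single best remaining cell) gives 278 points, worse by 63.
Next-best assignment: Ivanova→Section 9am, Rivera→Section 1pm, Varga→Section 4pm, Rossi→Section 11am = 318 points.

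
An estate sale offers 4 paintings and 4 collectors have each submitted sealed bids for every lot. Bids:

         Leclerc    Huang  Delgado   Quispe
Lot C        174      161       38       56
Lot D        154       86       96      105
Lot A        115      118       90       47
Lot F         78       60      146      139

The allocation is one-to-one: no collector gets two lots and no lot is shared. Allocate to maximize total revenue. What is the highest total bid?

Treat this as an assignment problem: match each collector to one lot.
Optimal: Leclerc→Lot D ($154), Huang→Lot C ($161), Delgado→Lot A ($90), Quispe→Lot F ($139) — total 154+161+90+139 = $544.
Row-greedy (each collector in turn takes its best remaining lot) gives $543, worse by 1.
Swapping Leclerc↔Quispe (Leclerc→Lot F $78, Quispe→Lot D $105) loses 110.

Maximum total: $544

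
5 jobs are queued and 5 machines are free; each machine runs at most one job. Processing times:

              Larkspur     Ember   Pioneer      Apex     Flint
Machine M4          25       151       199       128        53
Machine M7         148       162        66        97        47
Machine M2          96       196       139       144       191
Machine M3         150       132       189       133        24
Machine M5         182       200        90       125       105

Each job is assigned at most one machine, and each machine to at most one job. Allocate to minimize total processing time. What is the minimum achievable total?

Min total: 432 min

Optimal: Larkspur→Machine M4 (25 min), Ember→Machine M2 (196 min), Pioneer→Machine M5 (90 min), Apex→Machine M7 (97 min), Flint→Machine M3 (24 min) — total 25+196+90+97+24 = 432 min.
Min-entry greedy (repeatedly take the single cheapest remaining cell) gives 436 min, worse by 4.
Swapping Flint↔Apex (Flint→Machine M7 47 min, Apex→Machine M3 133 min) adds 59.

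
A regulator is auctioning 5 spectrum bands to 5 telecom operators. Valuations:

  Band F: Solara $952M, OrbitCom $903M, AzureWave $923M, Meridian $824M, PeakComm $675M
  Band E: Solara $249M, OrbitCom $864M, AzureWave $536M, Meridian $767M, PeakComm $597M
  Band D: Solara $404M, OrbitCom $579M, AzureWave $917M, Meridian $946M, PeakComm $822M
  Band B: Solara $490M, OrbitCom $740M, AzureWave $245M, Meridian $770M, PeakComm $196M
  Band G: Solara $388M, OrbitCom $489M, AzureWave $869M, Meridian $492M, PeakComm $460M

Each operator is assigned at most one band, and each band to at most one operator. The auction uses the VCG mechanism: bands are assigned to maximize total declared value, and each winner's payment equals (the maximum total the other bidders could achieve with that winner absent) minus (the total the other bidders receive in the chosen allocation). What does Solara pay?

Solara pays $54M.

Efficient allocation: Solara→Band F ($952M), OrbitCom→Band E ($864M), AzureWave→Band G ($869M), Meridian→Band B ($770M), PeakComm→Band D ($822M); total welfare W = $4277M.
Solara receives Band F at value $952M, so the others get W − 952 = $3325M.
Without Solara: best allocation of the remaining 4 bidders over all 5 bands is OrbitCom→Band E ($864M), AzureWave→Band F ($923M), Meridian→Band B ($770M), PeakComm→Band D ($822M), total $3379M.
VCG payment = (others' best without Solara) − (others' welfare with Solara) = 3379 − 3325 = $54M.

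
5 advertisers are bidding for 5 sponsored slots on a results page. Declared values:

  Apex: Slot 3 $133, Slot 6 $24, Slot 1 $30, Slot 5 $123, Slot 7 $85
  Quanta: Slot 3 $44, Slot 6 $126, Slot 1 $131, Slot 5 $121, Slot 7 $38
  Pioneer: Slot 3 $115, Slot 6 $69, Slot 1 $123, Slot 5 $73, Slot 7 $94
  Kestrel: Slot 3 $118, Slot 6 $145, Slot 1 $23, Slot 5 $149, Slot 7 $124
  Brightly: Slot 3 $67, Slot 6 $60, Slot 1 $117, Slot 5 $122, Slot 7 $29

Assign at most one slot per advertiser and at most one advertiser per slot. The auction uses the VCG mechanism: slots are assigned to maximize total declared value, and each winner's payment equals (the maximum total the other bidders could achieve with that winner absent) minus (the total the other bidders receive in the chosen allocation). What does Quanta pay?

Quanta pays $21.

Efficient allocation: Apex→Slot 3 ($133), Quanta→Slot 6 ($126), Pioneer→Slot 1 ($123), Kestrel→Slot 7 ($124), Brightly→Slot 5 ($122); total welfare W = $628.
Quanta receives Slot 6 at value $126, so the others get W − 126 = $502.
Without Quanta: best allocation of the remaining 4 bidders over all 5 slots is Apex→Slot 3 ($133), Pioneer→Slot 1 ($123), Kestrel→Slot 6 ($145), Brightly→Slot 5 ($122), total $523.
VCG payment = (others' best without Quanta) − (others' welfare with Quanta) = 523 − 502 = $21.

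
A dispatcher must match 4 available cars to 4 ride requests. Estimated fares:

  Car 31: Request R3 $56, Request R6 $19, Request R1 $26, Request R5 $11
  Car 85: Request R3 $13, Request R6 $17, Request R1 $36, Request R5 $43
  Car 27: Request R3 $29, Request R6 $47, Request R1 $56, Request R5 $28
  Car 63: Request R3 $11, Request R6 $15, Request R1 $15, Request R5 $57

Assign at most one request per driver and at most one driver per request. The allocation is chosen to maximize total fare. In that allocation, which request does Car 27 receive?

Car 27 receives Request R6.

Treat this as an assignment problem: match each driver to one request.
Optimal: Car 31→Request R3 ($56), Car 85→Request R1 ($36), Car 27→Request R6 ($47), Car 63→Request R5 ($57) — total 56+36+47+57 = $196.
Car 27's own top request is Request R1 ($56), but forcing Car 27→Request R1 and reassigning the rest optimally gives only $186 — worse by 10.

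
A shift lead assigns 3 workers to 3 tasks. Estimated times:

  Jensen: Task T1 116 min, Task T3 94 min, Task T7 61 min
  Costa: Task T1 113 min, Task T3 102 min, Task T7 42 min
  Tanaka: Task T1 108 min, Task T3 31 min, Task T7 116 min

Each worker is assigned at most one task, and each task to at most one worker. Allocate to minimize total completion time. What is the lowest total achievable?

Min total: 189 min

Optimal: Jensen→Task T1 (116 min), Costa→Task T7 (42 min), Tanaka→Task T3 (31 min) — total 116+42+31 = 189 min.
Row-greedy (each worker in turn takes its cheapest remaining task) gives 271 min, worse by 82.
Next-best assignment: Jensen→Task T7, Costa→Task T1, Tanaka→Task T3 = 205 min.
Checked against all permutations: 189 min is optimal.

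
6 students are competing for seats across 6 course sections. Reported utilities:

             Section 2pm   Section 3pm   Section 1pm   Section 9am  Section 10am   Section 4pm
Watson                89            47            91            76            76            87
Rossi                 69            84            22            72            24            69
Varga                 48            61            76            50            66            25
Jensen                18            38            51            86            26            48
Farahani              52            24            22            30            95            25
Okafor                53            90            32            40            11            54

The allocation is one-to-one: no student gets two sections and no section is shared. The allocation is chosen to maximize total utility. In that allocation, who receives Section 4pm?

Rossi receives Section 4pm.

Treat this as an assignment problem: match each student to one section.
Optimal: Watson→Section 2pm (89 points), Rossi→Section 4pm (69 points), Varga→Section 1pm (76 points), Jensen→Section 9am (86 points), Farahani→Section 10am (95 points), Okafor→Section 3pm (90 points) — total 89+69+76+86+95+90 = 505 points.
Swapping Rossi↔Okafor (Rossi→Section 3pm 84 points, Okafor→Section 4pm 54 points) loses 21.
Rossi's own top section is Section 3pm (84 points), but forcing Rossi→Section 3pm and reassigning the rest optimally gives only 484 points — worse by 21.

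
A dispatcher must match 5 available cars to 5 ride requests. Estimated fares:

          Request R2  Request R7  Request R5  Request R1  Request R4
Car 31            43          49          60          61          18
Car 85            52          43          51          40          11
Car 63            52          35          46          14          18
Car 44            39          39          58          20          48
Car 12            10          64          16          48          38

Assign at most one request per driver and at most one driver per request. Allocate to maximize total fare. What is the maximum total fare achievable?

Optimal: Car 31→Request R1 ($61), Car 85→Request R5 ($51), Car 63→Request R2 ($52), Car 44→Request R4 ($48), Car 12→Request R7 ($64) — total 61+51+52+48+64 = $276.
Max-entry greedy (repeatedly take the single best remaining cell) gives $253, worse by 23.
Every other assignment is strictly worse.

Max total: $276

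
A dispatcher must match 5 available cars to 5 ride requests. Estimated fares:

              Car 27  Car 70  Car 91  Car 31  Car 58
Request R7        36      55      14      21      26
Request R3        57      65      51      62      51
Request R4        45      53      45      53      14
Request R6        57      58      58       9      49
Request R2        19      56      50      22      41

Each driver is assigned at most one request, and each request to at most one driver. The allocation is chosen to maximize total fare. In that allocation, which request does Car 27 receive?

Car 27 receives Request R6.

Optimal: Car 27→Request R6 ($57), Car 70→Request R7 ($55), Car 91→Request R2 ($50), Car 31→Request R4 ($53), Car 58→Request R3 ($51) — total 57+55+50+53+51 = $266.
Max-entry greedy (repeatedly take the single best remaining cell) gives $253, worse by 13.
Car 27's own top request is Request R3 ($57), but forcing Car 27→Request R3 and reassigning the rest optimally gives only $264 — worse by 2.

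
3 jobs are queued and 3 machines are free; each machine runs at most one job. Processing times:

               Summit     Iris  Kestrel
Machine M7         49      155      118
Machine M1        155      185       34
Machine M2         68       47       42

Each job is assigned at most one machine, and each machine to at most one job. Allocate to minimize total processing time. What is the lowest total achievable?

Optimal: Summit→Machine M7 (49 min), Iris→Machine M2 (47 min), Kestrel→Machine M1 (34 min) — total 49+47+34 = 130 min.
Swapping Summit↔Kestrel (Summit→Machine M1 155 min, Kestrel→Machine M7 118 min) adds 190.

Minimum total: 130 min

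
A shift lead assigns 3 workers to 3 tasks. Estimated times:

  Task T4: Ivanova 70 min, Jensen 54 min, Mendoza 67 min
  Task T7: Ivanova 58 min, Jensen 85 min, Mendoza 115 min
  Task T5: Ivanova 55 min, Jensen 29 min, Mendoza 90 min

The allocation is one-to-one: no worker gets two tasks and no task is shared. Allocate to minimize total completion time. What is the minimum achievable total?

Optimal: Ivanova→Task T7 (58 min), Jensen→Task T5 (29 min), Mendoza→Task T4 (67 min) — total 58+29+67 = 154 min.
Row-greedy (each worker in turn takes its cheapest remaining task) gives 224 min, worse by 70.

Minimum total: 154 min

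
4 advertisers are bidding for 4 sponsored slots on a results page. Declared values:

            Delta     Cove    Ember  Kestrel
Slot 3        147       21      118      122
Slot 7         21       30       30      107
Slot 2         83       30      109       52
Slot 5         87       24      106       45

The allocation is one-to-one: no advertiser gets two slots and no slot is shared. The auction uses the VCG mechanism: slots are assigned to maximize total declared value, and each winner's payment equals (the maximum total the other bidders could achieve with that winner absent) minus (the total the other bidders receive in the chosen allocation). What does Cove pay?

Efficient allocation: Delta→Slot 3 ($147), Cove→Slot 2 ($30), Ember→Slot 5 ($106), Kestrel→Slot 7 ($107); total welfare W = $390.
Cove receives Slot 2 at value $30, so the others get W − 30 = $360.
Without Cove: best allocation of the remaining 3 bidders over all 4 slots is Delta→Slot 3 ($147), Ember→Slot 2 ($109), Kestrel→Slot 7 ($107), total $363.
VCG payment = (others' best without Cove) − (others' welfare with Cove) = 363 − 360 = $3.

Cove pays $3.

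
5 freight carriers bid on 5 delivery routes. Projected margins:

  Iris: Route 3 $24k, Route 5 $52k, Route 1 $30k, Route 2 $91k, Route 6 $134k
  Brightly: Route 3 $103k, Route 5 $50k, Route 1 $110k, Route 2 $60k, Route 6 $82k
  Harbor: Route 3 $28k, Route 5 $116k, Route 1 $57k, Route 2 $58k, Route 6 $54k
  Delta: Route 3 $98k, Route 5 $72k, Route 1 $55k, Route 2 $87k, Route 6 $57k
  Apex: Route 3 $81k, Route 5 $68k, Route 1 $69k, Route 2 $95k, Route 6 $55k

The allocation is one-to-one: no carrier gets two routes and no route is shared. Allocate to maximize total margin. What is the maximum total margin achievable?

Optimal: Iris→Route 6 ($134k), Brightly→Route 1 ($110k), Harbor→Route 5 ($116k), Delta→Route 3 ($98k), Apex→Route 2 ($95k) — total 134+110+116+98+95 = $553k.
Column-greedy (each route in turn goes to its best remaining carrier) gives $436k, worse by 117.

Max total: $553k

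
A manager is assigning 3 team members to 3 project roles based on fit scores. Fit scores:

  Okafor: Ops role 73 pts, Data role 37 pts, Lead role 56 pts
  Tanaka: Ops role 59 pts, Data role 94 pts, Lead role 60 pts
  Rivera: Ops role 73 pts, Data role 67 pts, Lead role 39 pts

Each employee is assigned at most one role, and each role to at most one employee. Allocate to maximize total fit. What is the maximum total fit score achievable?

Max total: 223 pts

Treat this as an assignment problem: match each employee to one role.
Optimal: Okafor→Lead role (56 pts), Tanaka→Data role (94 pts), Rivera→Ops role (73 pts) — total 56+94+73 = 223 pts.
Row-greedy (each employee in turn takes its best remaining role) gives 206 pts, worse by 17.
Next-best assignment: Okafor→Ops role, Tanaka→Data role, Rivera→Lead role = 206 pts.
Swapping Tanaka↔Okafor (Tanaka→Lead role 60 pts, Okafor→Data role 37 pts) loses 53.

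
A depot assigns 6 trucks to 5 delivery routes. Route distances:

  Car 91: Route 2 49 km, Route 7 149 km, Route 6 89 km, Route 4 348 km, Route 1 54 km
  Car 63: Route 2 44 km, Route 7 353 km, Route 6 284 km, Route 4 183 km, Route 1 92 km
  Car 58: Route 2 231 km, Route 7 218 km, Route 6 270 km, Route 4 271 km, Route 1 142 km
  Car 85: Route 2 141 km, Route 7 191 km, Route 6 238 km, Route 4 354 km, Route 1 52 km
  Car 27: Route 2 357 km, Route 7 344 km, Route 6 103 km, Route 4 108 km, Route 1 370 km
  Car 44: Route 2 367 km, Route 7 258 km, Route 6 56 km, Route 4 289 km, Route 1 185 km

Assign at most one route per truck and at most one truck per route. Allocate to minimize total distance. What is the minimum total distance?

Optimal: Car 63→Route 2 (44 km), Car 91→Route 7 (149 km), Car 44→Route 6 (56 km), Car 27→Route 4 (108 km), Car 85→Route 1 (52 km) — total 44+149+56+108+52 = 409 km.
Checked against all permutations: 409 km is optimal.

Min total: 409 km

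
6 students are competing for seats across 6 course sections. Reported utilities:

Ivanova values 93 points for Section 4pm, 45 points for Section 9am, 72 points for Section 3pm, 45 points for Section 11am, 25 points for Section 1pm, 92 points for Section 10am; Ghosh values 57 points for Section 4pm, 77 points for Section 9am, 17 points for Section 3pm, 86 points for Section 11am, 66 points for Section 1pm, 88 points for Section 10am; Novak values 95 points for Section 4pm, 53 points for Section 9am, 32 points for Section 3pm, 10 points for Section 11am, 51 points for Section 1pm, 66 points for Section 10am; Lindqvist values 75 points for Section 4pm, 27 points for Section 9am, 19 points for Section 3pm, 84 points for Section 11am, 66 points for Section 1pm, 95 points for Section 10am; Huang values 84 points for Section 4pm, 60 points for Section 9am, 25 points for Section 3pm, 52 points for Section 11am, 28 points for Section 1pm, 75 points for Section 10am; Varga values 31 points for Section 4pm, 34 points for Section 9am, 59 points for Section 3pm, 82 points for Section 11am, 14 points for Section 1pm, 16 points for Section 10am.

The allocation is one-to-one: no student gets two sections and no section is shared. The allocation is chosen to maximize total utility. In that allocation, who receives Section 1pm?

Treat this as an assignment problem: match each student to one section.
Optimal: Ivanova→Section 3pm (72 points), Ghosh→Section 1pm (66 points), Novak→Section 4pm (95 points), Lindqvist→Section 10am (95 points), Huang→Section 9am (60 points), Varga→Section 11am (82 points) — total 72+66+95+95+60+82 = 470 points.
Row-greedy (each student in turn takes its best remaining section) gives 405 points, worse by 65.
Next-best assignment: Ivanova→Section 3pm, Ghosh→Section 9am, Novak→Section 4pm, Lindqvist→Section 1pm, Huang→Section 10am, Varga→Section 11am = 467 points.
Swapping Lindqvist↔Ghosh (Lindqvist→Section 1pm 66 points, Ghosh→Section 10am 88 points) loses 7.
No other one-to-one assignment exceeds 470 points.
Ghosh's own top section is Section 10am (88 points), but forcing Ghosh→Section 10am and reassigning the rest optimally gives only 463 points — worse by 7.

Ghosh receives Section 1pm.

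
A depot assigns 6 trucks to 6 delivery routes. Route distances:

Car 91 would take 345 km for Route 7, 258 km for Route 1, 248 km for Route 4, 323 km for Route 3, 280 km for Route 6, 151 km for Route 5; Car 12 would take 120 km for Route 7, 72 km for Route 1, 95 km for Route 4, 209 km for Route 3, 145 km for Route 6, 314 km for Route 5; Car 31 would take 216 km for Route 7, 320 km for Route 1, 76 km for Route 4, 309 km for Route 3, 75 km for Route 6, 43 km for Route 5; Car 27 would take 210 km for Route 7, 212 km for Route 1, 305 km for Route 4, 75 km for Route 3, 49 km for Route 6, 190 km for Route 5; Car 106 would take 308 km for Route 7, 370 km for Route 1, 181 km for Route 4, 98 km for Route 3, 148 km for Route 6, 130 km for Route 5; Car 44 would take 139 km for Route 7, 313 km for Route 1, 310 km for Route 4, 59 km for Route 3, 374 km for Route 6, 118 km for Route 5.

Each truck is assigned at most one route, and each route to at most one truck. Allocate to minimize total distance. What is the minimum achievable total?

Min total: 585 km

Optimal: Car 91→Route 5 (151 km), Car 12→Route 1 (72 km), Car 31→Route 4 (76 km), Car 27→Route 6 (49 km), Car 106→Route 3 (98 km), Car 44→Route 7 (139 km) — total 151+72+76+49+98+139 = 585 km.
Next-best assignment: Car 91→Route 4, Car 12→Route 1, Car 31→Route 5, Car 27→Route 6, Car 106→Route 3, Car 44→Route 7 = 649 km.
Every other assignment is strictly worse.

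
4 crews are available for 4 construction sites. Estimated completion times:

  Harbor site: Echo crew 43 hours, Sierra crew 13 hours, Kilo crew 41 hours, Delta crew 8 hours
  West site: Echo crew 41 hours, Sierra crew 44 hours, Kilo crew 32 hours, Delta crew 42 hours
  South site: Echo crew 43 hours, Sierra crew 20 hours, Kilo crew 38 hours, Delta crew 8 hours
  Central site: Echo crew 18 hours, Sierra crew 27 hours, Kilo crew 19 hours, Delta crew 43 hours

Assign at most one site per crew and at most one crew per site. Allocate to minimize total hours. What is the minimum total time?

Optimal: Echo crew→Central site (18 hours), Sierra crew→Harbor site (13 hours), Kilo crew→West site (32 hours), Delta crew→South site (8 hours) — total 18+13+32+8 = 71 hours.
Min-entry greedy (repeatedly take the single cheapest remaining cell) gives 78 hours, worse by 7.
Swapping Kilo crew↔Echo crew (Kilo crew→Central site 19 hours, Echo crew→West site 41 hours) adds 10.
Checked against all permutations: 71 hours is optimal.

Minimum total: 71 hours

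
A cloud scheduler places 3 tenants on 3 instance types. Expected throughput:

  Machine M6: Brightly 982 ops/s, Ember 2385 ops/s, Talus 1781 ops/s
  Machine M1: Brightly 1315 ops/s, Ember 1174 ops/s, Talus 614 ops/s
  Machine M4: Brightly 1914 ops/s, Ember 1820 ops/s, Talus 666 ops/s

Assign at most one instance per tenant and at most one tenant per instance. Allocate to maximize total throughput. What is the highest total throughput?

Optimal: Brightly→Machine M1 (1315 ops/s), Ember→Machine M4 (1820 ops/s), Talus→Machine M6 (1781 ops/s) — total 1315+1820+1781 = 4916 ops/s.
Row-greedy (each tenant in turn takes its best remaining instance) gives 4913 ops/s, worse by 3.
Checked against all permutations: 4916 ops/s is optimal.

Max total: 4916 ops/s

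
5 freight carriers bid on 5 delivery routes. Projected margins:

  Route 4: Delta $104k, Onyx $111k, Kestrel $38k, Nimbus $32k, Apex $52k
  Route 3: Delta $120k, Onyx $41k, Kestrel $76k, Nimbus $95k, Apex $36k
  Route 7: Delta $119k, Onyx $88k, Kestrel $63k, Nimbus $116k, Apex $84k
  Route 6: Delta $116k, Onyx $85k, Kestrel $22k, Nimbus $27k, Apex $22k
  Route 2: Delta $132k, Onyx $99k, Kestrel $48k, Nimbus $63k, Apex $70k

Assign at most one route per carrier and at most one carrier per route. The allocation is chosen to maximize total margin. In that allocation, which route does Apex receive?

Optimal: Delta→Route 6 ($116k), Onyx→Route 4 ($111k), Kestrel→Route 3 ($76k), Nimbus→Route 7 ($116k), Apex→Route 2 ($70k) — total 116+111+76+116+70 = $489k.
Max-entry greedy (repeatedly take the single best remaining cell) gives $457k, worse by 32.
Swapping Kestrel↔Onyx (Kestrel→Route 4 $38k, Onyx→Route 3 $41k) loses 108.
Apex's own top route is Route 7 ($84k), but forcing Apex→Route 7 and reassigning the rest optimally gives only $454k — worse by 35.

Apex receives Route 2.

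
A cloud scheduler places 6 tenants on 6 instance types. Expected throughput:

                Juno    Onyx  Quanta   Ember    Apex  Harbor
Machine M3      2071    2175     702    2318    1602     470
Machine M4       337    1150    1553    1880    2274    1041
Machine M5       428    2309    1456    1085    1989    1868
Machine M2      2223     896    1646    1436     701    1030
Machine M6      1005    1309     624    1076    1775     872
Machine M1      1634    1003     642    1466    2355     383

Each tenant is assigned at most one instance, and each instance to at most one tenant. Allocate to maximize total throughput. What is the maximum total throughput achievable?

Optimal: Juno→Machine M2 (2223 ops/s), Onyx→Machine M5 (2309 ops/s), Quanta→Machine M4 (1553 ops/s), Ember→Machine M3 (2318 ops/s), Apex→Machine M1 (2355 ops/s), Harbor→Machine M6 (872 ops/s) — total 2223+2309+1553+2318+2355+872 = 11630 ops/s.
Column-greedy (each instance in turn goes to its best remaining tenant) gives 10638 ops/s, worse by 992.
No other one-to-one assignment exceeds 11630 ops/s.

Maximum total: 11630 ops/s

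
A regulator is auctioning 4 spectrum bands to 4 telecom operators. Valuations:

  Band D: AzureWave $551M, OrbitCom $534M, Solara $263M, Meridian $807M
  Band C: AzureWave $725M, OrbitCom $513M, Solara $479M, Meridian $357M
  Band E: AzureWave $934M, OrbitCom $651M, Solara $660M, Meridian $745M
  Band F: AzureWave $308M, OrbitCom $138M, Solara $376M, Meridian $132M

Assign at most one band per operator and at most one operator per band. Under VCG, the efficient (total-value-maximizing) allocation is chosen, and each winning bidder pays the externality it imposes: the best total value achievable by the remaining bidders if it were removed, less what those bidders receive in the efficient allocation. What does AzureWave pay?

AzureWave pays $284M.

Efficient allocation: AzureWave→Band E ($934M), OrbitCom→Band C ($513M), Solara→Band F ($376M), Meridian→Band D ($807M); total welfare W = $2630M.
AzureWave receives Band E at value $934M, so the others get W − 934 = $1696M.
Without AzureWave: best allocation of the remaining 3 bidders over all 4 bands is OrbitCom→Band C ($513M), Solara→Band E ($660M), Meridian→Band D ($807M), total $1980M.
VCG payment = (others' best without AzureWave) − (others' welfare with AzureWave) = 1980 − 1696 = $284M.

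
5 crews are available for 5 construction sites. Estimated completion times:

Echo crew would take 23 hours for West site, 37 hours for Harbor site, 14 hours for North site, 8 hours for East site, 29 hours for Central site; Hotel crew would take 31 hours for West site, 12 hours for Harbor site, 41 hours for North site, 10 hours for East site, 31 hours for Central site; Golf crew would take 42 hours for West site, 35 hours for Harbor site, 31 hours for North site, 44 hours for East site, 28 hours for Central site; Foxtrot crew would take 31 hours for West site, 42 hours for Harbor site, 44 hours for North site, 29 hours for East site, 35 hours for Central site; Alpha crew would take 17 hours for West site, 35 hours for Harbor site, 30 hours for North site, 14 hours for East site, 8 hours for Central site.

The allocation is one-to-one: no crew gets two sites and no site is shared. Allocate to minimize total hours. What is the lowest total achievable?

Optimal: Echo crew→East site (8 hours), Hotel crew→Harbor site (12 hours), Golf crew→North site (31 hours), Foxtrot crew→West site (31 hours), Alpha crew→Central site (8 hours) — total 8+12+31+31+8 = 90 hours.
Column-greedy (each site in turn goes to its cheapest remaining crew) gives 100 hours, worse by 10.
Swapping Hotel crew↔Alpha crew (Hotel crew→Central site 31 hours, Alpha crew→Harbor site 35 hours) adds 46.
No other one-to-one assignment undercuts 90 hours.

Minimum total: 90 hours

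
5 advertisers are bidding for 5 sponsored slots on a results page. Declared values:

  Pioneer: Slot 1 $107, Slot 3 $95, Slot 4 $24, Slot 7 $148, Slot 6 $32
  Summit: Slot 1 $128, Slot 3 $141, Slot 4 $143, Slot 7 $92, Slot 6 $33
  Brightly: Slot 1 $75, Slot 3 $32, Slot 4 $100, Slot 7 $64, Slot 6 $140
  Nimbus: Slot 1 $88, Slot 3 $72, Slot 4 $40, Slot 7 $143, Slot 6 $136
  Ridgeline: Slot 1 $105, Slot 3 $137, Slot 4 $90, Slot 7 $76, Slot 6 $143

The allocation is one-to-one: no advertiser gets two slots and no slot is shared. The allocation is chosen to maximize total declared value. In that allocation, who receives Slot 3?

Ridgeline receives Slot 3.

This is a one-to-one assignment (maximum-weight bipartite matching).
Optimal: Pioneer→Slot 1 ($107), Summit→Slot 4 ($143), Brightly→Slot 6 ($140), Nimbus→Slot 7 ($143), Ridgeline→Slot 3 ($137) — total 107+143+140+143+137 = $670.
Row-greedy (each advertiser in turn takes its best remaining slot) gives $656, worse by 14.
No other one-to-one assignment exceeds $670.
Ridgeline's own top slot is Slot 6 ($143), but forcing Ridgeline→Slot 6 and reassigning the rest optimally gives only $634 — worse by 36.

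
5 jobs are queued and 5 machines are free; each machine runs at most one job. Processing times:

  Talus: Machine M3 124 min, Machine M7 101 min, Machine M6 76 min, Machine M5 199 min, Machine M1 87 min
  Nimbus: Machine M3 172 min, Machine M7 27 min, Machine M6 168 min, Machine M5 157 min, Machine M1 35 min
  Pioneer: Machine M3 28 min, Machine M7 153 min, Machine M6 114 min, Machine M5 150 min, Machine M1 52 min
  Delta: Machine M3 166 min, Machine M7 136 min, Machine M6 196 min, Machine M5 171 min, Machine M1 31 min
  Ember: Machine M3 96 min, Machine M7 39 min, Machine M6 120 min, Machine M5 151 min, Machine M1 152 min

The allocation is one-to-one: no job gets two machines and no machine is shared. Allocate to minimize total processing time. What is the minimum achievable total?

Minimum total: 313 min

Optimal: Talus→Machine M6 (76 min), Nimbus→Machine M7 (27 min), Pioneer→Machine M3 (28 min), Delta→Machine M1 (31 min), Ember→Machine M5 (151 min) — total 76+27+28+31+151 = 313 min.
Next-best assignment: Talus→Machine M6, Nimbus→Machine M5, Pioneer→Machine M3, Delta→Machine M1, Ember→Machine M7 = 331 min.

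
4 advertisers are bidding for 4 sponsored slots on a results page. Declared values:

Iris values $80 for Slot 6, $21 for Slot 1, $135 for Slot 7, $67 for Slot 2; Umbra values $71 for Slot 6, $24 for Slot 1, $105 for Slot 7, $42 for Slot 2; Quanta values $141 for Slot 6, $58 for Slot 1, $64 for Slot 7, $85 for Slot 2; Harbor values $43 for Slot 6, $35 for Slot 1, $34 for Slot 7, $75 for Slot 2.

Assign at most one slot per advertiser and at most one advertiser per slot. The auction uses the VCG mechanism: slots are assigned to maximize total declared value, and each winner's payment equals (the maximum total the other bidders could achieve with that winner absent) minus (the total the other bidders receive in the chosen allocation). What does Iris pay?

Iris pays $81.

Efficient allocation: Iris→Slot 7 ($135), Umbra→Slot 1 ($24), Quanta→Slot 6 ($141), Harbor→Slot 2 ($75); total welfare W = $375.
Iris receives Slot 7 at value $135, so the others get W − 135 = $240.
Without Iris: best allocation of the remaining 3 bidders over all 4 slots is Umbra→Slot 7 ($105), Quanta→Slot 6 ($141), Harbor→Slot 2 ($75), total $321.
VCG payment = (others' best without Iris) − (others' welfare with Iris) = 321 − 240 = $81.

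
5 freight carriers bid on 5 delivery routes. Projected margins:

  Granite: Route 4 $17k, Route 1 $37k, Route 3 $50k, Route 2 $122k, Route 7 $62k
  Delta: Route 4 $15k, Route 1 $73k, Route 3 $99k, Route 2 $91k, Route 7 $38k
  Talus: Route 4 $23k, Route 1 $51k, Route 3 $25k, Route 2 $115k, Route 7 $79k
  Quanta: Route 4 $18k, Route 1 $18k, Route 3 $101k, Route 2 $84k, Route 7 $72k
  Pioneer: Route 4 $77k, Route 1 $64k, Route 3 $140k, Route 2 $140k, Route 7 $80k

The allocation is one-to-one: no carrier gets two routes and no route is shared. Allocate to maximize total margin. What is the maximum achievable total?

Maximum total: $452k

Optimal: Granite→Route 2 ($122k), Delta→Route 1 ($73k), Talus→Route 7 ($79k), Quanta→Route 3 ($101k), Pioneer→Route 4 ($77k) — total 122+73+79+101+77 = $452k.
Every other assignment is strictly worse.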